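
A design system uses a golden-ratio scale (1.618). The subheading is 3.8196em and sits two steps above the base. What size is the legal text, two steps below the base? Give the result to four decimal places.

0.5573em

The gap is -2 − (2) = -4 steps, so the factor is 1.618^-4.
3.8196 ÷ 1.618⁴ = 3.8196 ÷ 6.85353 ≈ 0.5573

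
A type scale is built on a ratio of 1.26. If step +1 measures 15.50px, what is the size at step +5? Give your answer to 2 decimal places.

39.07px

Moving from step +1 to step +5 is 4 steps up, so multiply by r⁴.
15.50 × 1.26⁴ = 15.50 × 2.52047 ≈ 39.067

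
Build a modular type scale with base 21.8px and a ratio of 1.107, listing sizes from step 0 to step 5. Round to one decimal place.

Step 0: 21.8px
Step 1: 21.8 × 1.107 = 24.1
Step 2: 21.8 × 1.107² = 26.7
Step 3: 21.8 × 1.107³ = 29.6
Step 4: 21.8 × 1.107⁴ = 32.7
Step 5: 21.8 × 1.107⁵ = 36.2

21.8px, 24.1px, 26.7px, 29.6px, 32.7px, 36.2px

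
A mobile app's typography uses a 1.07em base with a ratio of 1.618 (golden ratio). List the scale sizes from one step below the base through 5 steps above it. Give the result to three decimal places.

Step -1: 1.07 ÷ 1.618 = 0.661
Step 0: 1.07em
Step 1: 1.07 × 1.618 = 1.731
Step 2: 1.07 × 1.618² = 2.801
Step 3: 1.07 × 1.618³ = 4.532
Step 4: 1.07 × 1.618⁴ = 7.333
Step 5: 1.07 × 1.618⁵ = 11.865

0.661em, 1.070em, 1.731em, 2.801em, 4.532em, 7.333em, 11.865em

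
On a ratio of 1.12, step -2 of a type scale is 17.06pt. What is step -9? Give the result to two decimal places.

7.72pt

Moving from step -2 to step -9 is 7 steps down, so divide by r⁷.
17.06 ÷ 1.12⁷ = 17.06 ÷ 2.21068 ≈ 7.717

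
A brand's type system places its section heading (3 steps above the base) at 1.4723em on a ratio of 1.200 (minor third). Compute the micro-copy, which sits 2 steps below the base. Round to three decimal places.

0.592em

1.4723 ÷ 1.200⁵ = 1.4723 ÷ 2.48832 ≈ 0.592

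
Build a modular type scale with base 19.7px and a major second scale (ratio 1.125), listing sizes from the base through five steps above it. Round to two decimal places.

Step 0: 19.7px
Step 1: 19.7 × 1.125 = 22.16
Step 2: 19.7 × 1.125² = 24.93
Step 3: 19.7 × 1.125³ = 28.05
Step 4: 19.7 × 1.125⁴ = 31.56
Step 5: 19.7 × 1.125⁵ = 35.50

19.70px, 22.16px, 24.93px, 28.05px, 31.56px, 35.50px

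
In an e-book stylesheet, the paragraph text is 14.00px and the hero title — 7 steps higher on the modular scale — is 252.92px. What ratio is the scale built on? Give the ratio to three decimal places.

1.512

r⁷ = 252.92 / 14.00, so r = (252.92/14.00)^(1/7).
r = 18.0657^(1/7) ≈ 1.5120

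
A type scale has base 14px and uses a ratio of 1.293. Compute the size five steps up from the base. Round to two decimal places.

Every step multiplies by the scale ratio.
14.0 × 1.293⁵ = 14.0 × 3.61404 ≈ 50.60

50.60px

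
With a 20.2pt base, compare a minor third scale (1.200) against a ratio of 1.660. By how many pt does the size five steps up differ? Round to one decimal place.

204.4pt

Minor third: 20.2 × 1.200⁵ = 50.264pt
At 1.660: 20.2 × 1.660⁵ = 254.620pt
Difference: 254.620 − 50.264 = 204.356pt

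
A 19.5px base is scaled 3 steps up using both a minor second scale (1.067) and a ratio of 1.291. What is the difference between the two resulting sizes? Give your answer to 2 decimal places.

18.27px

Minor second: 19.5 × 1.067³ = 23.6880px
At 1.291: 19.5 × 1.291³ = 41.9579px
Difference: 41.9579 − 23.6880 = 18.2699px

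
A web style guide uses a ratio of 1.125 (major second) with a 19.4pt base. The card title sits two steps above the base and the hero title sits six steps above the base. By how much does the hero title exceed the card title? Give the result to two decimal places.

14.78pt

Step 2: 19.4 × 1.125² = 24.5531pt
Step 6: 19.4 × 1.125⁶ = 39.3294pt
Difference: 39.3294 − 24.5531 = 14.7763pt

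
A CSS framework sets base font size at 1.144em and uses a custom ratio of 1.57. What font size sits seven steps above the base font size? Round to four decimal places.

26.8982em

Each step on a modular scale multiplies by the ratio, so the size n steps from the base is base × ratioⁿ.
1.144 × 1.57⁷ = 1.144 × 23.51243 ≈ 26.8982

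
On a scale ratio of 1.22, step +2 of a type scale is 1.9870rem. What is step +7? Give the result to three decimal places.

5.370rem

Moving from step +2 to step +7 is 5 steps up, so multiply by r⁵.
1.9870 × 1.22⁵ = 1.9870 × 2.70271 ≈ 5.370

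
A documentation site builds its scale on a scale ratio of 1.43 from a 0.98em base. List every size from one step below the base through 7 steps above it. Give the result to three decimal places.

0.685em, 0.980em, 1.401em, 2.004em, 2.866em, 4.098em, 5.860em, 8.380em, 11.983em

Step -1: 0.98 ÷ 1.43 = 0.685
Step 0: 0.98em
Step 1: 0.98 × 1.43 = 1.401
Step 2: 0.98 × 1.43² = 2.004
Step 3: 0.98 × 1.43³ = 2.866
Step 4: 0.98 × 1.43⁴ = 4.098
Step 5: 0.98 × 1.43⁵ = 5.860
Step 6: 0.98 × 1.43⁶ = 8.380
Step 7: 0.98 × 1.43⁷ = 11.983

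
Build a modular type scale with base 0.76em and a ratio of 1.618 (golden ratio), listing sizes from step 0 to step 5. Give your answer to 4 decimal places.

0.7600em, 1.2297em, 1.9896em, 3.2192em, 5.2087em, 8.4276em

Step 0: 0.76em
Step 1: 0.76 × 1.618 = 1.2297
Step 2: 0.76 × 1.618² = 1.9896
Step 3: 0.76 × 1.618³ = 3.2192
Step 4: 0.76 × 1.618⁴ = 5.2087
Step 5: 0.76 × 1.618⁵ = 8.4276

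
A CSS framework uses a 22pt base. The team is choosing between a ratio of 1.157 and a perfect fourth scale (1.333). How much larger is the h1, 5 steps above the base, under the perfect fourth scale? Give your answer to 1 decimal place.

At 1.157: 22.0 × 1.157⁵ = 45.613pt
Perfect fourth: 22.0 × 1.333⁵ = 92.592pt
Difference: 92.592 − 45.613 = 46.979pt

47.0pt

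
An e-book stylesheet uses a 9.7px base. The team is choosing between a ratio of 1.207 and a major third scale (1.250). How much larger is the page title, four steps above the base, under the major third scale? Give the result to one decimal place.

At 1.207: 9.7 × 1.207⁴ = 20.587px
Major third: 9.7 × 1.250⁴ = 23.682px
Difference: 23.682 − 20.587 = 3.095px

3.1px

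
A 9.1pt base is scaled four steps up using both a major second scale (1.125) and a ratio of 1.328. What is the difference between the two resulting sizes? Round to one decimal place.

13.7pt

Major second: 9.1 × 1.125⁴ = 14.576pt
At 1.328: 9.1 × 1.328⁴ = 28.303pt
Difference: 28.303 − 14.576 = 13.727pt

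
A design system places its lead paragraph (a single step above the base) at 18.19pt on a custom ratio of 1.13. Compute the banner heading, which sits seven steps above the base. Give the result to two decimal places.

37.87pt

18.19 × 1.13⁶ = 18.19 × 2.08195 ≈ 37.871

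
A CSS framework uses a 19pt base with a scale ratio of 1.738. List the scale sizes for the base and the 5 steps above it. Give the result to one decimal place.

19.0pt, 33.0pt, 57.4pt, 99.7pt, 173.4pt, 301.3pt

Step 0: 19pt
Step 1: 19.0 × 1.738 = 33.0
Step 2: 19.0 × 1.738² = 57.4
Step 3: 19.0 × 1.738³ = 99.7
Step 4: 19.0 × 1.738⁴ = 173.4
Step 5: 19.0 × 1.738⁵ = 301.3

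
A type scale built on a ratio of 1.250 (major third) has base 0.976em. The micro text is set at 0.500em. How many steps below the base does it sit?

3

1.250ⁿ = 0.976 / 0.500 = 1.9520
n = ln(1.9520) / ln(1.250) = 0.6689 / 0.2231 ≈ 3.00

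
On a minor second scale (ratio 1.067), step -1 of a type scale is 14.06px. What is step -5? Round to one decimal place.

10.8px

14.06 ÷ 1.067⁴ = 14.06 ÷ 1.29616 ≈ 10.847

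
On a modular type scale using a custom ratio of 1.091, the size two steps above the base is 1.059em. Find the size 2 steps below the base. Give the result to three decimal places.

0.747em

1.059 ÷ 1.091⁴ = 1.059 ÷ 1.41677 ≈ 0.747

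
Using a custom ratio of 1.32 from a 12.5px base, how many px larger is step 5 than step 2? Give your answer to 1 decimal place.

Step 2: 12.5 × 1.32² = 21.780px
Step 5: 12.5 × 1.32⁵ = 50.093px
Difference: 50.093 − 21.780 = 28.313px

28.3px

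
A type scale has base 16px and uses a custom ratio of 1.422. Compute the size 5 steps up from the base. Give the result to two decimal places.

93.03px

Every step multiplies by the scale ratio.
16.0 × 1.422⁵ = 16.0 × 5.81431 ≈ 93.03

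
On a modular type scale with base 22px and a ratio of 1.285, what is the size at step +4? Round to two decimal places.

59.98px

Every step multiplies by the scale ratio.
22.0 × 1.285⁴ = 22.0 × 2.72654 ≈ 59.98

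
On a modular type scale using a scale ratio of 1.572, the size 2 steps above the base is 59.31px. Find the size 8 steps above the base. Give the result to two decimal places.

895.04px

The gap is 8 − (2) = 6 steps, so the factor is 1.572^6.
59.31 × 1.572⁶ = 59.31 × 15.09090 ≈ 895.042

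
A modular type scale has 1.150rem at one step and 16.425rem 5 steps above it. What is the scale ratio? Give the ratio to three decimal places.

1.702

r⁵ = 16.425 / 1.150, so r = (16.425/1.150)^(1/5).
r = 14.2826^(1/5) ≈ 1.7020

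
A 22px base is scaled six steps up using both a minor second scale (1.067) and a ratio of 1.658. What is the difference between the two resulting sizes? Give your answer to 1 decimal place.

Minor second: 22.0 × 1.067⁶ = 32.465px
At 1.658: 22.0 × 1.658⁶ = 457.014px
Difference: 457.014 − 32.465 = 424.549px

424.5px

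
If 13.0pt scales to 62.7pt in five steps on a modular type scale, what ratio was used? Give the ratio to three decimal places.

1.370

The ratio satisfies 13.0 × r⁵ = 62.7, so r = (62.7 / 13.0)^(1/5).
r = 4.8231^(1/5) ≈ 1.3698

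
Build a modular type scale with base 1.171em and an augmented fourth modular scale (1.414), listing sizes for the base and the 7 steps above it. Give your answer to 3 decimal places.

1.171em, 1.656em, 2.341em, 3.311em, 4.681em, 6.619em, 9.360em, 13.234em

Step 0: 1.171em
Step 1: 1.171 × 1.414 = 1.656
Step 2: 1.171 × 1.414² = 2.341
Step 3: 1.171 × 1.414³ = 3.311
Step 4: 1.171 × 1.414⁴ = 4.681
Step 5: 1.171 × 1.414⁵ = 6.619
Step 6: 1.171 × 1.414⁶ = 9.360
Step 7: 1.171 × 1.414⁷ = 13.234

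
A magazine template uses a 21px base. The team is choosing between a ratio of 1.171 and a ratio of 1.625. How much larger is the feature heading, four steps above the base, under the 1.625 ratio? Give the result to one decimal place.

106.9px

At 1.171: 21.0 × 1.171⁴ = 39.486px
At 1.625: 21.0 × 1.625⁴ = 146.431px
Difference: 146.431 − 39.486 = 106.945px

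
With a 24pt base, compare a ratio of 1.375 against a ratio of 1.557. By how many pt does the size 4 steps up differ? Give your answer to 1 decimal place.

55.3pt

At 1.375: 24.0 × 1.375⁴ = 85.787pt
At 1.557: 24.0 × 1.557⁴ = 141.048pt
Difference: 141.048 − 85.787 = 55.261pt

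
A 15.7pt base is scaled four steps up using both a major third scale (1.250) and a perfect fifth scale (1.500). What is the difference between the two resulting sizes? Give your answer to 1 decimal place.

41.2pt

Major third: 15.7 × 1.250⁴ = 38.330pt
Perfect fifth: 15.7 × 1.500⁴ = 79.481pt
Difference: 79.481 − 38.330 = 41.151pt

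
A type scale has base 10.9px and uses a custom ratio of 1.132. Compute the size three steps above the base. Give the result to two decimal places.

15.81px

Every step multiplies by the scale ratio.
10.9 × 1.132³ = 10.9 × 1.45057 ≈ 15.81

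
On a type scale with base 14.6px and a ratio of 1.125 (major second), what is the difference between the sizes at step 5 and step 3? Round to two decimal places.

5.52px

Step 3: 14.6 × 1.125³ = 20.7879px
Step 5: 14.6 × 1.125⁵ = 26.3097px
Difference: 26.3097 − 20.7879 = 5.5218px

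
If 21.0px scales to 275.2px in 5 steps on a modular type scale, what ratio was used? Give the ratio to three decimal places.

1.673

The ratio satisfies 21.0 × r⁵ = 275.2, so r = (275.2 / 21.0)^(1/5).
r = 13.1048^(1/5) ≈ 1.6730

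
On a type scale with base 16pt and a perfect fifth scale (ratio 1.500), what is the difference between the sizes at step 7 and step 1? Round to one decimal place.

249.4pt

Step 1: 16.0 × 1.500 = 24.000pt
Step 7: 16.0 × 1.500⁷ = 273.375pt
Difference: 273.375 − 24.000 = 249.375pt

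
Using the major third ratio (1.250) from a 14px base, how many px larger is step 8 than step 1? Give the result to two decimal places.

65.95px

Step 1: 14.0 × 1.250 = 17.5000px
Step 8: 14.0 × 1.250⁸ = 83.4465px
Difference: 83.4465 − 17.5000 = 65.9465px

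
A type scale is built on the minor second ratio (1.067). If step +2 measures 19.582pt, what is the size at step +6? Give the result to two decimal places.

Moving from step +2 to step +6 is 4 steps up, so multiply by r⁴.
19.582 × 1.067⁴ = 19.582 × 1.29616 ≈ 25.381

25.38pt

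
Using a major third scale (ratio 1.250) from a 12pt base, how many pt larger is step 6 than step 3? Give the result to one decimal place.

Step 3: 12.0 × 1.250³ = 23.438pt
Step 6: 12.0 × 1.250⁶ = 45.776pt
Difference: 45.776 − 23.438 = 22.338pt

22.3pt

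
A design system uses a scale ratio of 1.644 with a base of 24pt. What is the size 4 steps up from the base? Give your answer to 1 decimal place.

24.0 × 1.644⁴ = 24.0 × 7.30478 ≈ 175.31

175.3pt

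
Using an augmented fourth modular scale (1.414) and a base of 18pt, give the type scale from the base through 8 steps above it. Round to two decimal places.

18.00pt, 25.45pt, 35.99pt, 50.89pt, 71.96pt, 101.75pt, 143.87pt, 203.43pt, 287.65pt

Step 0: 18pt
Step 1: 18.0 × 1.414 = 25.45
Step 2: 18.0 × 1.414² = 35.99
Step 3: 18.0 × 1.414³ = 50.89
Step 4: 18.0 × 1.414⁴ = 71.96
Step 5: 18.0 × 1.414⁵ = 101.75
Step 6: 18.0 × 1.414⁶ = 143.87
Step 7: 18.0 × 1.414⁷ = 203.43
Step 8: 18.0 × 1.414⁸ = 287.65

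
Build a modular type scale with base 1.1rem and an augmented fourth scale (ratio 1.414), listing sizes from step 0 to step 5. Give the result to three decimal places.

1.100rem, 1.555rem, 2.199rem, 3.110rem, 4.397rem, 6.218rem

Step 0: 1.1rem
Step 1: 1.1 × 1.414 = 1.555
Step 2: 1.1 × 1.414² = 2.199
Step 3: 1.1 × 1.414³ = 3.110
Step 4: 1.1 × 1.414⁴ = 4.397
Step 5: 1.1 × 1.414⁵ = 6.218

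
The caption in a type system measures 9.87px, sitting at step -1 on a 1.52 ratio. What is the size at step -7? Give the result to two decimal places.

9.87 ÷ 1.52⁶ = 9.87 ÷ 12.33280 ≈ 0.800

0.80px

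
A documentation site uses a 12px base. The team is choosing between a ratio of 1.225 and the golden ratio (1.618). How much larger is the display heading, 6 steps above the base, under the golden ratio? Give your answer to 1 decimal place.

At 1.225: 12.0 × 1.225⁶ = 40.551px
Golden ratio: 12.0 × 1.618⁶ = 215.304px
Difference: 215.304 − 40.551 = 174.753px

174.8px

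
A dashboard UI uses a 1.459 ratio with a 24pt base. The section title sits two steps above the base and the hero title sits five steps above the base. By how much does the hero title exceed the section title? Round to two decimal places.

Step 2: 24.0 × 1.459² = 51.0883pt
Step 5: 24.0 × 1.459⁵ = 158.6674pt
Difference: 158.6674 − 51.0883 = 107.5791pt

107.58pt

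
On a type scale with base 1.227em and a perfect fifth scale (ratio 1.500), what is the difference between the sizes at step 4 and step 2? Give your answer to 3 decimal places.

3.451em

Step 2: 1.227 × 1.500² = 2.76075em
Step 4: 1.227 × 1.500⁴ = 6.21169em
Difference: 6.21169 − 2.76075 = 3.45094em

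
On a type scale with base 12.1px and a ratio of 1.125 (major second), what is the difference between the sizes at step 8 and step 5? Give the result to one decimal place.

9.2px

Step 5: 12.1 × 1.125⁵ = 21.805px
Step 8: 12.1 × 1.125⁸ = 31.046px
Difference: 31.046 − 21.805 = 9.241px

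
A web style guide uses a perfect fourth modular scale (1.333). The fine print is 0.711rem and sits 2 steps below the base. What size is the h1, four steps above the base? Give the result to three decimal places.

3.989rem

Moving from step -2 to step +4 is 6 steps up, so multiply by r⁶.
0.711 × 1.333⁶ = 0.711 × 5.61023 ≈ 3.989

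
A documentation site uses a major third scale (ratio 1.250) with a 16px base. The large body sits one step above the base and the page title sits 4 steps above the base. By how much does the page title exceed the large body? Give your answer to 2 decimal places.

19.06px

Step 1: 16.0 × 1.250 = 20.0000px
Step 4: 16.0 × 1.250⁴ = 39.0625px
Difference: 39.0625 − 20.0000 = 19.0625px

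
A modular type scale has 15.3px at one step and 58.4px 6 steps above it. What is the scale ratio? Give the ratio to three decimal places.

The ratio satisfies 15.3 × r⁶ = 58.4, so r = (58.4 / 15.3)^(1/6).
r = 3.8170^(1/6) ≈ 1.2501

1.250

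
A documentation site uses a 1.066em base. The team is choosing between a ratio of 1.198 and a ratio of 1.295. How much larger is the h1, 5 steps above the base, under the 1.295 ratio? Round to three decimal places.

1.252em

At 1.198: 1.066 × 1.198⁵ = 2.63052em
At 1.295: 1.066 × 1.295⁵ = 3.88245em
Difference: 3.88245 − 2.63052 = 1.25193em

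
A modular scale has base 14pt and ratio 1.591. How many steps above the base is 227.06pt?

1.591ⁿ = 227.06 / 14 = 16.2186
n = ln(16.2186) / ln(1.591) = 2.7862 / 0.4644 ≈ 6.00

6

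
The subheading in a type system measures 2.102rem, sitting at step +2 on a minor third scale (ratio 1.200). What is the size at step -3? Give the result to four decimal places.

2.102 ÷ 1.200⁵ = 2.102 ÷ 2.48832 ≈ 0.8447

0.8447rem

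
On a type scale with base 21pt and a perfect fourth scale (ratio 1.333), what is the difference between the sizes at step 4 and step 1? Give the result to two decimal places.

38.31pt

Step 1: 21.0 × 1.333 = 27.9930pt
Step 4: 21.0 × 1.333⁴ = 66.3040pt
Difference: 66.3040 − 27.9930 = 38.3110pt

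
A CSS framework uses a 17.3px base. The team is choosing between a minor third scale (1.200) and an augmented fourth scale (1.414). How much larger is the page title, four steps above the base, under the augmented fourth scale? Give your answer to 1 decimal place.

33.3px

Minor third: 17.3 × 1.200⁴ = 35.873px
Augmented fourth: 17.3 × 1.414⁴ = 69.158px
Difference: 69.158 − 35.873 = 33.285px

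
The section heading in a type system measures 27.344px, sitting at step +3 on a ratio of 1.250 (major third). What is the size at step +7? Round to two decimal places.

Moving from step +3 to step +7 is 4 steps up, so multiply by r⁴.
27.344 × 1.250⁴ = 27.344 × 2.44141 ≈ 66.758

66.76px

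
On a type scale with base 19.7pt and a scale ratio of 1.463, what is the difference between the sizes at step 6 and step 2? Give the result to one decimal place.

151.0pt

Step 2: 19.7 × 1.463² = 42.165pt
Step 6: 19.7 × 1.463⁶ = 193.167pt
Difference: 193.167 − 42.165 = 151.002pt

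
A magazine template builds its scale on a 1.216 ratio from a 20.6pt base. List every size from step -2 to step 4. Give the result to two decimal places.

Step -2: 20.6 ÷ 1.216² = 13.93
Step -1: 20.6 ÷ 1.216 = 16.94
Step 0: 20.6pt
Step 1: 20.6 × 1.216 = 25.05
Step 2: 20.6 × 1.216² = 30.46
Step 3: 20.6 × 1.216³ = 37.04
Step 4: 20.6 × 1.216⁴ = 45.04

13.93pt, 16.94pt, 20.60pt, 25.05pt, 30.46pt, 37.04pt, 45.04pt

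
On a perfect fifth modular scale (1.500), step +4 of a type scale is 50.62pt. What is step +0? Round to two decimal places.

10.00pt

50.62 ÷ 1.500⁴ = 50.62 ÷ 5.06250 ≈ 9.999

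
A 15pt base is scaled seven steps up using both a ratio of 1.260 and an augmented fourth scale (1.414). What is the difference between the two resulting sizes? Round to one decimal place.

93.9pt

At 1.260: 15.0 × 1.260⁷ = 75.628pt
Augmented fourth: 15.0 × 1.414⁷ = 169.526pt
Difference: 169.526 − 75.628 = 93.898pt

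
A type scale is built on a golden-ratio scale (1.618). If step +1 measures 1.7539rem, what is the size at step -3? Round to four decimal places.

The gap is -3 − (1) = -4 steps, so the factor is 1.618^-4.
1.7539 ÷ 1.618⁴ = 1.7539 ÷ 6.85353 ≈ 0.2559

0.2559rem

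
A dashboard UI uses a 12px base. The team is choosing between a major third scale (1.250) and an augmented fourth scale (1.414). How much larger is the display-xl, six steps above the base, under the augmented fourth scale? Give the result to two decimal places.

50.14px

Major third: 12.0 × 1.250⁶ = 45.7764px
Augmented fourth: 12.0 × 1.414⁶ = 95.9131px
Difference: 95.9131 − 45.7764 = 50.1367px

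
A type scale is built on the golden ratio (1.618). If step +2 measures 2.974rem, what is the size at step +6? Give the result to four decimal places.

Moving from step +2 to step +6 is 4 steps up, so multiply by r⁴.
2.974 × 1.618⁴ = 2.974 × 6.85353 ≈ 20.3824

20.3824rem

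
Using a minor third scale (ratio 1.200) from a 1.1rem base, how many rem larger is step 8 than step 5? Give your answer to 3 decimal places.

Step 5: 1.1 × 1.200⁵ = 2.73715rem
Step 8: 1.1 × 1.200⁸ = 4.72980rem
Difference: 4.72980 − 2.73715 = 1.99265rem

1.993rem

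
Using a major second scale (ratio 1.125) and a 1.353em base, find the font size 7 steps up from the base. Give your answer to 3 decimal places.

1.353 × 1.125⁷ = 1.353 × 2.28070 ≈ 3.086

3.086em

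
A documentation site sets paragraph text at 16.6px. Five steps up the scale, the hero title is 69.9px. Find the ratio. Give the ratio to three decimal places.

r⁵ = 69.9 / 16.6, so r = (69.9/16.6)^(1/5).
r = 4.2108^(1/5) ≈ 1.3331

1.333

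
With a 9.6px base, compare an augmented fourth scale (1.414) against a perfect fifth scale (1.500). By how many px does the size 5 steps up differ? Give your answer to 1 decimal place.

Augmented fourth: 9.6 × 1.414⁵ = 54.265px
Perfect fifth: 9.6 × 1.500⁵ = 72.900px
Difference: 72.900 − 54.265 = 18.635px

18.6px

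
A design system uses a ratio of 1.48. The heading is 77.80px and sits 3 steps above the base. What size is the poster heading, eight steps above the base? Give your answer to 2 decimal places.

552.44px

Moving from step +3 to step +8 is 5 steps up, so multiply by r⁵.
77.80 × 1.48⁵ = 77.80 × 7.10082 ≈ 552.444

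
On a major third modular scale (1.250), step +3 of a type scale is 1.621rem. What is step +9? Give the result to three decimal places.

1.621 × 1.250⁶ = 1.621 × 3.81470 ≈ 6.184

6.184rem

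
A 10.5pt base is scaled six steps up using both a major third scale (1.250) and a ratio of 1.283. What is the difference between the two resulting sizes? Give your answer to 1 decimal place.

Major third: 10.5 × 1.250⁶ = 40.054pt
At 1.283: 10.5 × 1.283⁶ = 46.833pt
Difference: 46.833 − 40.054 = 6.779pt

6.8pt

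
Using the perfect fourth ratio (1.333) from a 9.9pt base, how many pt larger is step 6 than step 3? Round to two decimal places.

32.09pt

Step 3: 9.9 × 1.333³ = 23.4491pt
Step 6: 9.9 × 1.333⁶ = 55.5413pt
Difference: 55.5413 − 23.4491 = 32.0922pt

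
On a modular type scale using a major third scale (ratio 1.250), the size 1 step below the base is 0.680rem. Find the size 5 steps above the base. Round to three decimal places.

2.594rem

0.680 × 1.250⁶ = 0.680 × 3.81470 ≈ 2.594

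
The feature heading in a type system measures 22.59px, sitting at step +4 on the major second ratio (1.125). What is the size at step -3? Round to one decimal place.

9.9px

Moving from step +4 to step -3 is 7 steps down, so divide by r⁷.
22.59 ÷ 1.125⁷ = 22.59 ÷ 2.28070 ≈ 9.905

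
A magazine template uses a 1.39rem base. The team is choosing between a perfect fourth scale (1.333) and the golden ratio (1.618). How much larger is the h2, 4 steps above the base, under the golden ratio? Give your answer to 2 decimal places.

5.14rem

Perfect fourth: 1.39 × 1.333⁴ = 4.3887rem
Golden ratio: 1.39 × 1.618⁴ = 9.5264rem
Difference: 9.5264 − 4.3887 = 5.1377rem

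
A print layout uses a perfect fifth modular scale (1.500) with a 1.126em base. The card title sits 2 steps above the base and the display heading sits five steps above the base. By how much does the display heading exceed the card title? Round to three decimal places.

6.017em

Step 2: 1.126 × 1.500² = 2.53350em
Step 5: 1.126 × 1.500⁵ = 8.55056em
Difference: 8.55056 − 2.53350 = 6.01706em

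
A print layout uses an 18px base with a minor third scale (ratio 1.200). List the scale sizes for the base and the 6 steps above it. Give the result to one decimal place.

Step 0: 18px
Step 1: 18.0 × 1.200 = 21.6
Step 2: 18.0 × 1.200² = 25.9
Step 3: 18.0 × 1.200³ = 31.1
Step 4: 18.0 × 1.200⁴ = 37.3
Step 5: 18.0 × 1.200⁵ = 44.8
Step 6: 18.0 × 1.200⁶ = 53.7

18.0px, 21.6px, 25.9px, 31.1px, 37.3px, 44.8px, 53.7px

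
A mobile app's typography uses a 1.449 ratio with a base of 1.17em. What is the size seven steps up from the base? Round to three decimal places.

Each step on a modular scale multiplies by the ratio, so the size n steps from the base is base × ratioⁿ.
1.17 × 1.449⁷ = 1.17 × 13.41154 ≈ 15.692

15.692em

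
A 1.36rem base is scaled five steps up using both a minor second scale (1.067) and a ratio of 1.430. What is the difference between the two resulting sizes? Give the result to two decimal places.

Minor second: 1.36 × 1.067⁵ = 1.8809rem
At 1.430: 1.36 × 1.430⁵ = 8.1324rem
Difference: 8.1324 − 1.8809 = 6.2515rem

6.25rem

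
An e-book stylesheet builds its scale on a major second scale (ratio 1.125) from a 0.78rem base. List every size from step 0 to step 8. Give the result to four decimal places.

0.7800rem, 0.8775rem, 0.9872rem, 1.1106rem, 1.2494rem, 1.4056rem, 1.5813rem, 1.7789rem, 2.0013rem

Step 0: 0.78rem
Step 1: 0.78 × 1.125 = 0.8775
Step 2: 0.78 × 1.125² = 0.9872
Step 3: 0.78 × 1.125³ = 1.1106
Step 4: 0.78 × 1.125⁴ = 1.2494
Step 5: 0.78 × 1.125⁵ = 1.4056
Step 6: 0.78 × 1.125⁶ = 1.5813
Step 7: 0.78 × 1.125⁷ = 1.7789
Step 8: 0.78 × 1.125⁸ = 2.0013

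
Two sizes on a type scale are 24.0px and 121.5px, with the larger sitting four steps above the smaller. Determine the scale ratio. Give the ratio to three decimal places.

r⁴ = 121.5 / 24.0, so r = (121.5/24.0)^(1/4).
r = 5.0625^(1/4) ≈ 1.5000

1.500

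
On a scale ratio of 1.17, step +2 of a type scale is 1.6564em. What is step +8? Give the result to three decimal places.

1.6564 × 1.17⁶ = 1.6564 × 2.56516 ≈ 4.249

4.249em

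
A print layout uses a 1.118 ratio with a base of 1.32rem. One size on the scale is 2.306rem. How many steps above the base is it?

5

1.118ⁿ = 2.306 / 1.32 = 1.7470
n = ln(1.7470) / ln(1.118) = 0.5579 / 0.1115 ≈ 5.00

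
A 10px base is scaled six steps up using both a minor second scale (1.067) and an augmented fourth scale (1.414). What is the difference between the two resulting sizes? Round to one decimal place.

Minor second: 10.0 × 1.067⁶ = 14.757px
Augmented fourth: 10.0 × 1.414⁶ = 79.928px
Difference: 79.928 − 14.757 = 65.171px

65.2px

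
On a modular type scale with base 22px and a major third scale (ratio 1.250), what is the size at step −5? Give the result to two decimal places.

7.21px

A modular type scale is a geometric sequence: sizeₙ = base × rⁿ.
22.0 ÷ 1.250⁵ = 22.0 ÷ 3.05176 ≈ 7.21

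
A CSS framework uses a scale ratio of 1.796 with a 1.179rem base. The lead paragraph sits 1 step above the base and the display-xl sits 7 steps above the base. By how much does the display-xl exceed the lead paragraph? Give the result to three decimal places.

68.948rem

Step 1: 1.179 × 1.796 = 2.11748rem
Step 7: 1.179 × 1.796⁷ = 71.06539rem
Difference: 71.06539 − 2.11748 = 68.94791rem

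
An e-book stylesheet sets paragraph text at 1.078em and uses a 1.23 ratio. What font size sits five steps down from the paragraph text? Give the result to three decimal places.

1.078 ÷ 1.23⁵ = 1.078 ÷ 2.81531 ≈ 0.383

0.383em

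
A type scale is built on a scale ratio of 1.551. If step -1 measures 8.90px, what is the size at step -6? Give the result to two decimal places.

Moving from step -1 to step -6 is 5 steps down, so divide by r⁵.
8.90 ÷ 1.551⁵ = 8.90 ÷ 8.97551 ≈ 0.992

0.99px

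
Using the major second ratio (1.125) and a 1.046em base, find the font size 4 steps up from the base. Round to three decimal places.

1.675em

Each step on a modular scale multiplies by the ratio, so the size n steps from the base is base × ratioⁿ.
1.046 × 1.125⁴ = 1.046 × 1.60181 ≈ 1.675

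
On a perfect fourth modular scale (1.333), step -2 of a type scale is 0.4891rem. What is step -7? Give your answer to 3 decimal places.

0.116rem

0.4891 ÷ 1.333⁵ = 0.4891 ÷ 4.20873 ≈ 0.116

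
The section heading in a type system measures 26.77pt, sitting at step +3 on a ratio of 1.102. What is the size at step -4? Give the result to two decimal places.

13.56pt

26.77 ÷ 1.102⁷ = 26.77 ÷ 1.97365 ≈ 13.564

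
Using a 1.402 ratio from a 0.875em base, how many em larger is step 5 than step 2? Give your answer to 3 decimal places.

Step 2: 0.875 × 1.402² = 1.71990em
Step 5: 0.875 × 1.402⁵ = 4.73967em
Difference: 4.73967 − 1.71990 = 3.01977em

3.020em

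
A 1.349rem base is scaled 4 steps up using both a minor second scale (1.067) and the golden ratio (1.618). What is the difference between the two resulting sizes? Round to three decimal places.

7.497rem

Minor second: 1.349 × 1.067⁴ = 1.74852rem
Golden ratio: 1.349 × 1.618⁴ = 9.24541rem
Difference: 9.24541 − 1.74852 = 7.49689rem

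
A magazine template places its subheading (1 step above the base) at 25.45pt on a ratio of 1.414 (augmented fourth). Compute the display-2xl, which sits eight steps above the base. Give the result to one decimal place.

287.6pt

The gap is 8 − (1) = 7 steps, so the factor is 1.414^7.
25.45 × 1.414⁷ = 25.45 × 11.30175 ≈ 287.630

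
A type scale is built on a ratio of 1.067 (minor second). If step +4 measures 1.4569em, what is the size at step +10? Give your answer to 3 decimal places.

2.150em

The gap is 10 − (4) = 6 steps, so the factor is 1.067^6.
1.4569 × 1.067⁶ = 1.4569 × 1.47566 ≈ 2.150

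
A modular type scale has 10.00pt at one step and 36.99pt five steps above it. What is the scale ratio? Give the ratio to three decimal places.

1.299

r⁵ = 36.99 / 10.00, so r = (36.99/10.00)^(1/5).
r = 3.6990^(1/5) ≈ 1.2990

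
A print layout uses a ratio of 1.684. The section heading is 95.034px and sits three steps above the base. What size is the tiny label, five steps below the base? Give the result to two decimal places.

1.47px

95.034 ÷ 1.684⁸ = 95.034 ÷ 64.67504 ≈ 1.469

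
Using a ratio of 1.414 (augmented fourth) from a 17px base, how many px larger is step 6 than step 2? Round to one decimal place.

101.9px

Step 2: 17.0 × 1.414² = 33.990px
Step 6: 17.0 × 1.414⁶ = 135.877px
Difference: 135.877 − 33.990 = 101.887px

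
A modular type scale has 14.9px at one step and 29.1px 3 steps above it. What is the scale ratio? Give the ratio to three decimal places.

The ratio satisfies 14.9 × r³ = 29.1, so r = (29.1 / 14.9)^(1/3).
r = 1.9530^(1/3) ≈ 1.2500

1.250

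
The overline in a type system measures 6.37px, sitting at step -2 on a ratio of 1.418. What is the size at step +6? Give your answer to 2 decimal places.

104.12px

The gap is 6 − (-2) = 8 steps, so the factor is 1.418^8.
6.37 × 1.418⁸ = 6.37 × 16.34594 ≈ 104.124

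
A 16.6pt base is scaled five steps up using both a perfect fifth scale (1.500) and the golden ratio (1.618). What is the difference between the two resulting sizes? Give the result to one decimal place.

Perfect fifth: 16.6 × 1.500⁵ = 126.056pt
Golden ratio: 16.6 × 1.618⁵ = 184.077pt
Difference: 184.077 − 126.056 = 58.021pt

58.0pt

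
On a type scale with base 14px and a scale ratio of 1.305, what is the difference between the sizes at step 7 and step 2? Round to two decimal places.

66.40px

Step 2: 14.0 × 1.305² = 23.8423px
Step 7: 14.0 × 1.305⁷ = 90.2405px
Difference: 90.2405 − 23.8423 = 66.3982px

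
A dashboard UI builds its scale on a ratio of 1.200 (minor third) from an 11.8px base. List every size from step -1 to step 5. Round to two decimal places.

9.83px, 11.80px, 14.16px, 16.99px, 20.39px, 24.47px, 29.36px

Step -1: 11.8 ÷ 1.200 = 9.83
Step 0: 11.8px
Step 1: 11.8 × 1.200 = 14.16
Step 2: 11.8 × 1.200² = 16.99
Step 3: 11.8 × 1.200³ = 20.39
Step 4: 11.8 × 1.200⁴ = 24.47
Step 5: 11.8 × 1.200⁵ = 29.36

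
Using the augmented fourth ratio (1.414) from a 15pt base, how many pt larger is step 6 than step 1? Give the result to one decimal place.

98.7pt

Step 1: 15.0 × 1.414 = 21.210pt
Step 6: 15.0 × 1.414⁶ = 119.891pt
Difference: 119.891 − 21.210 = 98.681pt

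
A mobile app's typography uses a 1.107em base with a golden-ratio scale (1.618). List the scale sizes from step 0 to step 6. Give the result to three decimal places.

Step 0: 1.107em
Step 1: 1.107 × 1.618 = 1.791
Step 2: 1.107 × 1.618² = 2.898
Step 3: 1.107 × 1.618³ = 4.689
Step 4: 1.107 × 1.618⁴ = 7.587
Step 5: 1.107 × 1.618⁵ = 12.276
Step 6: 1.107 × 1.618⁶ = 19.862

1.107em, 1.791em, 2.898em, 4.689em, 7.587em, 12.276em, 19.862em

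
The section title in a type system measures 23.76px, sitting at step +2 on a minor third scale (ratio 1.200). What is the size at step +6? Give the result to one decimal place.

49.3px

23.76 × 1.200⁴ = 23.76 × 2.07360 ≈ 49.269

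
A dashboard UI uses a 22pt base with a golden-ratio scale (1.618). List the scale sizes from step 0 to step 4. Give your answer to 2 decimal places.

22.00pt, 35.60pt, 57.59pt, 93.19pt, 150.78pt

Step 0: 22pt
Step 1: 22.0 × 1.618 = 35.60
Step 2: 22.0 × 1.618² = 57.59
Step 3: 22.0 × 1.618³ = 93.19
Step 4: 22.0 × 1.618⁴ = 150.78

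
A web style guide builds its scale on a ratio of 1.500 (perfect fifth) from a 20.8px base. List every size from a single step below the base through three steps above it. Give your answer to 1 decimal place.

Step -1: 20.8 ÷ 1.500 = 13.9
Step 0: 20.8px
Step 1: 20.8 × 1.500 = 31.2
Step 2: 20.8 × 1.500² = 46.8
Step 3: 20.8 × 1.500³ = 70.2

13.9px, 20.8px, 31.2px, 46.8px, 70.2px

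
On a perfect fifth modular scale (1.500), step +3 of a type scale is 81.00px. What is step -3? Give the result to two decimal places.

81.00 ÷ 1.500⁶ = 81.00 ÷ 11.39062 ≈ 7.111

7.11px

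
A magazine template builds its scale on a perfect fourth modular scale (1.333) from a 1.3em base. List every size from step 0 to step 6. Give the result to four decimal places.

Step 0: 1.3em
Step 1: 1.3 × 1.333 = 1.7329
Step 2: 1.3 × 1.333² = 2.3100
Step 3: 1.3 × 1.333³ = 3.0792
Step 4: 1.3 × 1.333⁴ = 4.1045
Step 5: 1.3 × 1.333⁵ = 5.4713
Step 6: 1.3 × 1.333⁶ = 7.2933

1.3000em, 1.7329em, 2.3100em, 3.0792em, 4.1045em, 5.4713em, 7.2933em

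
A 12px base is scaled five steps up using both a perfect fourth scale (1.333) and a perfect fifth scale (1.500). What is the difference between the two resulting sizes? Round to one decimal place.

40.6px

Perfect fourth: 12.0 × 1.333⁵ = 50.505px
Perfect fifth: 12.0 × 1.500⁵ = 91.125px
Difference: 91.125 − 50.505 = 40.620px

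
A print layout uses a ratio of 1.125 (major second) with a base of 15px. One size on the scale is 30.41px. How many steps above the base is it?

1.125ⁿ = 30.41 / 15 = 2.0273
n = ln(2.0273) / ln(1.125) = 0.7067 / 0.1178 ≈ 6.00

6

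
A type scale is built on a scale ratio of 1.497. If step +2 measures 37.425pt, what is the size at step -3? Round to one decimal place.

37.425 ÷ 1.497⁵ = 37.425 ÷ 7.51812 ≈ 4.978

5.0pt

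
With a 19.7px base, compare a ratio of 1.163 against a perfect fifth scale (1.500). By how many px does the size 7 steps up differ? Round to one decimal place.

At 1.163: 19.7 × 1.163⁷ = 56.692px
Perfect fifth: 19.7 × 1.500⁷ = 336.593px
Difference: 336.593 − 56.692 = 279.901px

279.9px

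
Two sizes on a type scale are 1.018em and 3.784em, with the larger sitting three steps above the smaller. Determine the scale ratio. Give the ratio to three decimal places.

The ratio satisfies 1.018 × r³ = 3.784, so r = (3.784 / 1.018)^(1/3).
r = 3.7171^(1/3) ≈ 1.5491

1.549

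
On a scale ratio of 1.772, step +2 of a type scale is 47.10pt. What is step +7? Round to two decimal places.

822.89pt

47.10 × 1.772⁵ = 47.10 × 17.47103 ≈ 822.886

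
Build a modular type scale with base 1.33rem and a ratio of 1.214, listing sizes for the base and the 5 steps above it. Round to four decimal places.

1.3300rem, 1.6146rem, 1.9601rem, 2.3796rem, 2.8889rem, 3.5071rem

Step 0: 1.33rem
Step 1: 1.33 × 1.214 = 1.6146
Step 2: 1.33 × 1.214² = 1.9601
Step 3: 1.33 × 1.214³ = 2.3796
Step 4: 1.33 × 1.214⁴ = 2.8889
Step 5: 1.33 × 1.214⁵ = 3.5071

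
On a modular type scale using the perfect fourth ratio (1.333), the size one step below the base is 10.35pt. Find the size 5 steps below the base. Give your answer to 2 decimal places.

3.28pt

10.35 ÷ 1.333⁴ = 10.35 ÷ 3.15733 ≈ 3.278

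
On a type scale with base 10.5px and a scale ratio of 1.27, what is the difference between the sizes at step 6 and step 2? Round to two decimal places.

27.12px

Step 2: 10.5 × 1.27² = 16.9354px
Step 6: 10.5 × 1.27⁶ = 44.0567px
Difference: 44.0567 − 16.9354 = 27.1213px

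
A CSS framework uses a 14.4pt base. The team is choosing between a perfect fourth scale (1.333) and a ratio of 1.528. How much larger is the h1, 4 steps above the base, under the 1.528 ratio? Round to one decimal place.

33.0pt

Perfect fourth: 14.4 × 1.333⁴ = 45.466pt
At 1.528: 14.4 × 1.528⁴ = 78.498pt
Difference: 78.498 − 45.466 = 33.032pt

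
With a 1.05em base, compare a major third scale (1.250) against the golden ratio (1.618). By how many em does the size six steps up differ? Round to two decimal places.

14.83em

Major third: 1.05 × 1.250⁶ = 4.0054em
Golden ratio: 1.05 × 1.618⁶ = 18.8391em
Difference: 18.8391 − 4.0054 = 14.8337em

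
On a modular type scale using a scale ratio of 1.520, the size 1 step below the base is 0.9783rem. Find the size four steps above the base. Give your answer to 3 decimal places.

0.9783 × 1.520⁵ = 0.9783 × 8.11368 ≈ 7.938

7.938rem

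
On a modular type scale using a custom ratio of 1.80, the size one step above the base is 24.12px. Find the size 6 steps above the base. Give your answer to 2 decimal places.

24.12 × 1.80⁵ = 24.12 × 18.89568 ≈ 455.764

455.76px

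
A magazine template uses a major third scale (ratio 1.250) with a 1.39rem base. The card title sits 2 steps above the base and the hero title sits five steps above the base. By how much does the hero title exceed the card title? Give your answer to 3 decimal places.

2.070rem

Step 2: 1.39 × 1.250² = 2.17188rem
Step 5: 1.39 × 1.250⁵ = 4.24194rem
Difference: 4.24194 − 2.17188 = 2.07006rem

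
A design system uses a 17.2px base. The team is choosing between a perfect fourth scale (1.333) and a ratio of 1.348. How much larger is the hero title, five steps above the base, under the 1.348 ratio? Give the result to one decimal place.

4.2px

Perfect fourth: 17.2 × 1.333⁵ = 72.390px
At 1.348: 17.2 × 1.348⁵ = 76.556px
Difference: 76.556 − 72.390 = 4.166px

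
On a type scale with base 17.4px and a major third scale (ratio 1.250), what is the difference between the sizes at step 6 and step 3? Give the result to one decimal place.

32.4px

Step 3: 17.4 × 1.250³ = 33.984px
Step 6: 17.4 × 1.250⁶ = 66.376px
Difference: 66.376 − 33.984 = 32.392px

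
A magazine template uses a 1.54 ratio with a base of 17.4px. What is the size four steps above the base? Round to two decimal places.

97.87px

A modular type scale is a geometric sequence: sizeₙ = base × rⁿ.
17.4 × 1.54⁴ = 17.4 × 5.62449 ≈ 97.87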